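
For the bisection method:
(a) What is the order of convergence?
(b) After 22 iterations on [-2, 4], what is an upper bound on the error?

(a) Bisection has linear (order 1) convergence; the error is halved each step.

(b) Error bound = (b-a)/2^n = (4 - (-2))/2^{22}
    = 6/2^{22}

(a) 1 (linear); (b) error ≤ 1.43e-06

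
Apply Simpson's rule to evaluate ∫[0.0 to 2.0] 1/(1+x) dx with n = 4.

f(x) = 1/(1+x)
a = 0.0, b = 2.0, n = 4
h = (b - a)/n = 0.500000

Simpson's rule: (h/3)[f(x₀) + 4f(x₁) + 2f(x₂) + ... + f(xₙ)]

x_0 = 0.0000, f(x_0) = 1.000000, coefficient = 1
x_1 = 0.5000, f(x_1) = 0.666667, coefficient = 4
x_2 = 1.0000, f(x_2) = 0.500000, coefficient = 2
x_3 = 1.5000, f(x_3) = 0.400000, coefficient = 4
x_4 = 2.0000, f(x_4) = 0.333333, coefficient = 1

I ≈ (0.500000/3) × 6.600000 = 1.100000
Exact value: 1.098612
Error: 0.001388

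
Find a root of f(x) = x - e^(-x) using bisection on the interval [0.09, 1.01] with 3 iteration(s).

f(x) = x - e^(-x)
Initial interval: [0.09, 1.01]

Iteration 1:
  c_1 = (0.090000 + 1.010000)/2 = 0.550000
  f(c_1) = f(0.550000) = -0.026950
  f(a) × f(c) ≥ 0, new interval: [0.550000, 1.010000]
Iteration 2:
  c_2 = (0.550000 + 1.010000)/2 = 0.780000
  f(c_2) = f(0.780000) = 0.321594
  f(a) × f(c) < 0, new interval: [0.550000, 0.780000]
Iteration 3:
  c_3 = (0.550000 + 0.780000)/2 = 0.665000
  f(c_3) = f(0.665000) = 0.150726
  f(a) × f(c) < 0, new interval: [0.550000, 0.665000]

After 3 iteration(s), the approximation is c_3 = 0.665000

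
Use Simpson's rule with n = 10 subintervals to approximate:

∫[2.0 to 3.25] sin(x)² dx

f(x) = sin(x)²
a = 2.0, b = 3.25, n = 10
h = (b - a)/n = 0.125000

Simpson's rule: (h/3)[f(x₀) + 4f(x₁) + 2f(x₂) + ... + f(xₙ)]

x_0 = 2.0000, f(x_0) = 0.826822, coefficient = 1
x_1 = 2.1250, f(x_1) = 0.723044, coefficient = 4
x_2 = 2.2500, f(x_2) = 0.605398, coefficient = 2
x_3 = 2.3750, f(x_3) = 0.481199, coefficient = 4
x_4 = 2.5000, f(x_4) = 0.358169, coefficient = 2
x_5 = 2.6250, f(x_5) = 0.243957, coefficient = 4
x_6 = 2.7500, f(x_6) = 0.145665, coefficient = 2
x_7 = 2.8750, f(x_7) = 0.069404, coefficient = 4
x_8 = 3.0000, f(x_8) = 0.019915, coefficient = 2
x_9 = 3.1250, f(x_9) = 0.000275, coefficient = 4
x_10 = 3.2500, f(x_10) = 0.011706, coefficient = 1

I ≈ (0.125000/3) × 9.168338 = 0.382014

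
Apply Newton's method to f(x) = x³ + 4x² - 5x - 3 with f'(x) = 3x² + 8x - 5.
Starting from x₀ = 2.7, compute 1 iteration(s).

f(x) = x³ + 4x² - 5x - 3
f'(x) = 3x² + 8x - 5
x₀ = 2.7

Newton-Raphson formula: x_{n+1} = x_n - f(x_n)/f'(x_n)

Iteration 1:
  f(2.700000) = 32.343000
  f'(2.700000) = 38.470000
  x_1 = 2.700000 - 32.343000/38.470000 = 1.859267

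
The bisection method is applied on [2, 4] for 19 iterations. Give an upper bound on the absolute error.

Bisection error bound: |error| ≤ (b-a)/2^n
|error| ≤ (4 - 2)/2^19 = 2/2^19
|error| ≤ 0.0000038147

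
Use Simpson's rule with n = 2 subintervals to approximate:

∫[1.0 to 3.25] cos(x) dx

f(x) = cos(x)
a = 1.0, b = 3.25, n = 2
h = (b - a)/n = 1.125000

Simpson's rule: (h/3)[f(x₀) + 4f(x₁) + 2f(x₂) + ... + f(xₙ)]

x_0 = 1.0000, f(x_0) = 0.540302, coefficient = 1
x_1 = 2.1250, f(x_1) = -0.526266, coefficient = 4
x_2 = 3.2500, f(x_2) = -0.994130, coefficient = 1

I ≈ (1.125000/3) × -2.558893 = -0.959585
Exact value: -0.949666
Error: 0.009919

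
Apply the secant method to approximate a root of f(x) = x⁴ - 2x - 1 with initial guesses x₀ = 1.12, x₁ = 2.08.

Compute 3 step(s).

f(x) = x⁴ - 2x - 1
x₀ = 1.12, x₁ = 2.08

Secant formula: x_{n+1} = x_n - f(x_n)(x_n - x_{n-1})/(f(x_n) - f(x_{n-1}))

Iteration 1:
  f(1.120000) = -1.666481
  f(2.080000) = 13.557737
  x_2 = 2.080000 - 13.557737×(2.080000 - 1.120000)/(13.557737 - (-1.666481))
       = 1.225084
Iteration 2:
  f(2.080000) = 13.557737
  f(1.225084) = -1.197675
  x_3 = 1.225084 - (-1.197675)×(1.225084 - 2.080000)/(-1.197675 - 13.557737)
       = 1.294476
Iteration 3:
  f(1.225084) = -1.197675
  f(1.294476) = -0.781087
  x_4 = 1.294476 - (-0.781087)×(1.294476 - 1.225084)/(-0.781087 - (-1.197675))
       = 1.424584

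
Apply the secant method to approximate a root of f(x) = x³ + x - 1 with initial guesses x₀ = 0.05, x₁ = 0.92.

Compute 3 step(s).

f(x) = x³ + x - 1
x₀ = 0.05, x₁ = 0.92

Secant formula: x_{n+1} = x_n - f(x_n)(x_n - x_{n-1})/(f(x_n) - f(x_{n-1}))

Iteration 1:
  f(0.050000) = -0.949875
  f(0.920000) = 0.698688
  x_2 = 0.920000 - 0.698688×(0.920000 - 0.050000)/(0.698688 - (-0.949875))
       = 0.551280
Iteration 2:
  f(0.920000) = 0.698688
  f(0.551280) = -0.281181
  x_3 = 0.551280 - (-0.281181)×(0.551280 - 0.920000)/(-0.281181 - 0.698688)
       = 0.657087
Iteration 3:
  f(0.551280) = -0.281181
  f(0.657087) = -0.059207
  x_4 = 0.657087 - (-0.059207)×(0.657087 - 0.551280)/(-0.059207 - (-0.281181))
       = 0.685309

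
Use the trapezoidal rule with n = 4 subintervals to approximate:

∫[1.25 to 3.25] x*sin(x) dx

f(x) = x*sin(x)
a = 1.25, b = 3.25, n = 4
h = (b - a)/n = 0.500000

Trapezoidal rule: (h/2)[f(x₀) + 2f(x₁) + 2f(x₂) + ... + f(xₙ)]

x_0 = 1.2500, f(x_0) = 1.186231, coefficient = 1
x_1 = 1.7500, f(x_1) = 1.721975, coefficient = 2
x_2 = 2.2500, f(x_2) = 1.750665, coefficient = 2
x_3 = 2.7500, f(x_3) = 1.049568, coefficient = 2
x_4 = 3.2500, f(x_4) = -0.351634, coefficient = 1

I ≈ (0.500000/2) × 9.879012 = 2.469753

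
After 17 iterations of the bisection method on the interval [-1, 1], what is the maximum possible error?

Bisection error bound: |error| ≤ (b-a)/2^n
|error| ≤ (1 - (-1))/2^17 = 2/2^17
|error| ≤ 0.0000152588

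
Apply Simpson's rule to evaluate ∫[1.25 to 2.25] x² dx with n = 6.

f(x) = x²
a = 1.25, b = 2.25, n = 6
h = (b - a)/n = 0.166667

Simpson's rule: (h/3)[f(x₀) + 4f(x₁) + 2f(x₂) + ... + f(xₙ)]

x_0 = 1.2500, f(x_0) = 1.562500, coefficient = 1
x_1 = 1.4167, f(x_1) = 2.006944, coefficient = 4
x_2 = 1.5833, f(x_2) = 2.506944, coefficient = 2
x_3 = 1.7500, f(x_3) = 3.062500, coefficient = 4
x_4 = 1.9167, f(x_4) = 3.673611, coefficient = 2
x_5 = 2.0833, f(x_5) = 4.340278, coefficient = 4
x_6 = 2.2500, f(x_6) = 5.062500, coefficient = 1

I ≈ (0.166667/3) × 56.625000 = 3.145833
Exact value: 3.145833
Error: 0.000000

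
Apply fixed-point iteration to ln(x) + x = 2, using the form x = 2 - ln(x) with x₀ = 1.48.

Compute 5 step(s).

Equation: ln(x) + x = 2
Fixed-point form: x = 2 - ln(x)
x₀ = 1.48

x_1 = g(1.480000) = 1.607958
x_2 = g(1.607958) = 1.525035
x_3 = g(1.525035) = 1.577983
x_4 = g(1.577983) = 1.543853
x_5 = g(1.543853) = 1.565719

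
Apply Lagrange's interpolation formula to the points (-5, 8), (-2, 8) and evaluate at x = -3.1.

Lagrange interpolation formula:
P(x) = Σ yᵢ × Lᵢ(x)
where Lᵢ(x) = Π_{j≠i} (x - xⱼ)/(xᵢ - xⱼ)

L_0(-3.1) = (-3.1 - (-2))/(-5 - (-2)) = 0.366667
L_1(-3.1) = (-3.1 - (-5))/(-2 - (-5)) = 0.633333

P(-3.1) = 8×L_0(-3.1) + 8×L_1(-3.1)
P(-3.1) = 8.000000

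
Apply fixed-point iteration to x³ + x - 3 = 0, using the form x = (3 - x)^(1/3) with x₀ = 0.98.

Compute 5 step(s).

Equation: x³ + x - 3 = 0
Fixed-point form: x = (3 - x)^(1/3)
x₀ = 0.98

x_1 = g(0.980000) = 1.264107
x_2 = g(1.264107) = 1.201824
x_3 = g(1.201824) = 1.216029
x_4 = g(1.216029) = 1.212819
x_5 = g(1.212819) = 1.213546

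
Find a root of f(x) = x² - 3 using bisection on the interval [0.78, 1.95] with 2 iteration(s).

f(x) = x² - 3
Initial interval: [0.78, 1.95]

Iteration 1:
  c_1 = (0.780000 + 1.950000)/2 = 1.365000
  f(c_1) = f(1.365000) = -1.136775
  f(a) × f(c) ≥ 0, new interval: [1.365000, 1.950000]
Iteration 2:
  c_2 = (1.365000 + 1.950000)/2 = 1.657500
  f(c_2) = f(1.657500) = -0.252694
  f(a) × f(c) ≥ 0, new interval: [1.657500, 1.950000]

After 2 iteration(s), the approximation is c_2 = 1.657500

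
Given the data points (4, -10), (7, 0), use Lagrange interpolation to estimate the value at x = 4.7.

Lagrange interpolation formula:
P(x) = Σ yᵢ × Lᵢ(x)
where Lᵢ(x) = Π_{j≠i} (x - xⱼ)/(xᵢ - xⱼ)

L_0(4.7) = (4.7 - 7)/(4 - 7) = 0.766667
L_1(4.7) = (4.7 - 4)/(7 - 4) = 0.233333

P(4.7) = (-10)×L_0(4.7) + 0×L_1(4.7)
P(4.7) = -7.666667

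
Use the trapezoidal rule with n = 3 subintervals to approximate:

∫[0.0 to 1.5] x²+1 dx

f(x) = x²+1
a = 0.0, b = 1.5, n = 3
h = (b - a)/n = 0.500000

Trapezoidal rule: (h/2)[f(x₀) + 2f(x₁) + 2f(x₂) + ... + f(xₙ)]

x_0 = 0.0000, f(x_0) = 1.000000, coefficient = 1
x_1 = 0.5000, f(x_1) = 1.250000, coefficient = 2
x_2 = 1.0000, f(x_2) = 2.000000, coefficient = 2
x_3 = 1.5000, f(x_3) = 3.250000, coefficient = 1

I ≈ (0.500000/2) × 10.750000 = 2.687500
Exact value: 2.625000
Error: 0.062500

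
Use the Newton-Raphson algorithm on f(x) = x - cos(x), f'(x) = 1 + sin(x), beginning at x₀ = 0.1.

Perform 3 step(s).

f(x) = x - cos(x)
f'(x) = 1 + sin(x)
x₀ = 0.1

Newton-Raphson formula: x_{n+1} = x_n - f(x_n)/f'(x_n)

Iteration 1:
  f(0.100000) = -0.895004
  f'(0.100000) = 1.099833
  x_1 = 0.100000 - (-0.895004)/1.099833 = 0.913763
Iteration 2:
  f(0.913763) = 0.302993
  f'(0.913763) = 1.791808
  x_2 = 0.913763 - 0.302993/1.791808 = 0.744664
Iteration 3:
  f(0.744664) = 0.009349
  f'(0.744664) = 1.677725
  x_3 = 0.744664 - 0.009349/1.677725 = 0.739092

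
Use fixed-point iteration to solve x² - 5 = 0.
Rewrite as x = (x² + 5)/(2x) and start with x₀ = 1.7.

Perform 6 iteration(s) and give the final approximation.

Equation: x² - 5 = 0
Fixed-point form: x = (x² + 5)/(2x)
x₀ = 1.7

x_1 = g(1.700000) = 2.320588
x_2 = g(2.320588) = 2.237607
x_3 = g(2.237607) = 2.236069
x_4 = g(2.236069) = 2.236068
x_5 = g(2.236068) = 2.236068
x_6 = g(2.236068) = 2.236068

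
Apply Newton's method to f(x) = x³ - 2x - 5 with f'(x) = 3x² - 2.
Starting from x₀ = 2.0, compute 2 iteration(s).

f(x) = x³ - 2x - 5
f'(x) = 3x² - 2
x₀ = 2.0

Newton-Raphson formula: x_{n+1} = x_n - f(x_n)/f'(x_n)

Iteration 1:
  f(2.000000) = -1.000000
  f'(2.000000) = 10.000000
  x_1 = 2.000000 - (-1.000000)/10.000000 = 2.100000
Iteration 2:
  f(2.100000) = 0.061000
  f'(2.100000) = 11.230000
  x_2 = 2.100000 - 0.061000/11.230000 = 2.094568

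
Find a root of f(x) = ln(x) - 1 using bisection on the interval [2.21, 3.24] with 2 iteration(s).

f(x) = ln(x) - 1
Initial interval: [2.21, 3.24]

Iteration 1:
  c_1 = (2.210000 + 3.240000)/2 = 2.725000
  f(c_1) = f(2.725000) = 0.002468
  f(a) × f(c) < 0, new interval: [2.210000, 2.725000]
Iteration 2:
  c_2 = (2.210000 + 2.725000)/2 = 2.467500
  f(c_2) = f(2.467500) = -0.096795
  f(a) × f(c) ≥ 0, new interval: [2.467500, 2.725000]

After 2 iteration(s), the approximation is c_2 = 2.467500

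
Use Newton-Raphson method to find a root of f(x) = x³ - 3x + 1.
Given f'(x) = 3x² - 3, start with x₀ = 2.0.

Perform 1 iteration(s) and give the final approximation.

f(x) = x³ - 3x + 1
f'(x) = 3x² - 3
x₀ = 2.0

Newton-Raphson formula: x_{n+1} = x_n - f(x_n)/f'(x_n)

Iteration 1:
  f(2.000000) = 3.000000
  f'(2.000000) = 9.000000
  x_1 = 2.000000 - 3.000000/9.000000 = 1.666667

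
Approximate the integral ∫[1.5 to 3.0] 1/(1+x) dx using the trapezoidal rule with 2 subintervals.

f(x) = 1/(1+x)
a = 1.5, b = 3.0, n = 2
h = (b - a)/n = 0.750000

Trapezoidal rule: (h/2)[f(x₀) + 2f(x₁) + 2f(x₂) + ... + f(xₙ)]

x_0 = 1.5000, f(x_0) = 0.400000, coefficient = 1
x_1 = 2.2500, f(x_1) = 0.307692, coefficient = 2
x_2 = 3.0000, f(x_2) = 0.250000, coefficient = 1

I ≈ (0.750000/2) × 1.265385 = 0.474519
Exact value: 0.470004
Error: 0.004516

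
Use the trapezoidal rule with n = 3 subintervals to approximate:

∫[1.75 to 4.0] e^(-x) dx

f(x) = e^(-x)
a = 1.75, b = 4.0, n = 3
h = (b - a)/n = 0.750000

Trapezoidal rule: (h/2)[f(x₀) + 2f(x₁) + 2f(x₂) + ... + f(xₙ)]

x_0 = 1.7500, f(x_0) = 0.173774, coefficient = 1
x_1 = 2.5000, f(x_1) = 0.082085, coefficient = 2
x_2 = 3.2500, f(x_2) = 0.038774, coefficient = 2
x_3 = 4.0000, f(x_3) = 0.018316, coefficient = 1

I ≈ (0.750000/2) × 0.433808 = 0.162678
Exact value: 0.155458
Error: 0.007220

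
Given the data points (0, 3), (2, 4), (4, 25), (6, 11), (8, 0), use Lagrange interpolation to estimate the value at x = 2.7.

Lagrange interpolation formula:
P(x) = Σ yᵢ × Lᵢ(x)
where Lᵢ(x) = Π_{j≠i} (x - xⱼ)/(xᵢ - xⱼ)

L_0(2.7) = (2.7 - 2)/(0 - 2) × (2.7 - 4)/(0 - 4) × (2.7 - 6)/(0 - 6) × (2.7 - 8)/(0 - 8) = -0.041448
L_1(2.7) = (2.7 - 0)/(2 - 0) × (2.7 - 4)/(2 - 4) × (2.7 - 6)/(2 - 6) × (2.7 - 8)/(2 - 8) = 0.639478
L_2(2.7) = (2.7 - 0)/(4 - 0) × (2.7 - 2)/(4 - 2) × (2.7 - 6)/(4 - 6) × (2.7 - 8)/(4 - 8) = 0.516502
L_3(2.7) = (2.7 - 0)/(6 - 0) × (2.7 - 2)/(6 - 2) × (2.7 - 4)/(6 - 4) × (2.7 - 8)/(6 - 8) = -0.135647
L_4(2.7) = (2.7 - 0)/(8 - 0) × (2.7 - 2)/(8 - 2) × (2.7 - 4)/(8 - 4) × (2.7 - 6)/(8 - 6) = 0.021115

P(2.7) = 3×L_0(2.7) + 4×L_1(2.7) + 25×L_2(2.7) + 11×L_3(2.7) + 0×L_4(2.7)
P(2.7) = 13.853993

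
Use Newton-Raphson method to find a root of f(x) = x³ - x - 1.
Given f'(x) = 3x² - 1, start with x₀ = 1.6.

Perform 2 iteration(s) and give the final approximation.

f(x) = x³ - x - 1
f'(x) = 3x² - 1
x₀ = 1.6

Newton-Raphson formula: x_{n+1} = x_n - f(x_n)/f'(x_n)

Iteration 1:
  f(1.600000) = 1.496000
  f'(1.600000) = 6.680000
  x_1 = 1.600000 - 1.496000/6.680000 = 1.376048
Iteration 2:
  f(1.376048) = 0.229510
  f'(1.376048) = 4.680524
  x_2 = 1.376048 - 0.229510/4.680524 = 1.327013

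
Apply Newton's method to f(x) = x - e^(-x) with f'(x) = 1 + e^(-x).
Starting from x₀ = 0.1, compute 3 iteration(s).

f(x) = x - e^(-x)
f'(x) = 1 + e^(-x)
x₀ = 0.1

Newton-Raphson formula: x_{n+1} = x_n - f(x_n)/f'(x_n)

Iteration 1:
  f(0.100000) = -0.804837
  f'(0.100000) = 1.904837
  x_1 = 0.100000 - (-0.804837)/1.904837 = 0.522523
Iteration 2:
  f(0.522523) = -0.070500
  f'(0.522523) = 1.593023
  x_2 = 0.522523 - (-0.070500)/1.593023 = 0.566778
Iteration 3:
  f(0.566778) = -0.000572
  f'(0.566778) = 1.567350
  x_3 = 0.566778 - (-0.000572)/1.567350 = 0.567143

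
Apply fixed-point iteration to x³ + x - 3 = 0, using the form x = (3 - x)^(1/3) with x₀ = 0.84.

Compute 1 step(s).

Equation: x³ + x - 3 = 0
Fixed-point form: x = (3 - x)^(1/3)
x₀ = 0.84

x_1 = g(0.840000) = 1.292661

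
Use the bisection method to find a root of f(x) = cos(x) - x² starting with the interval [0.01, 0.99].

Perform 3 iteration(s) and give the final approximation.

f(x) = cos(x) - x²
Initial interval: [0.01, 0.99]

Iteration 1:
  c_1 = (0.010000 + 0.990000)/2 = 0.500000
  f(c_1) = f(0.500000) = 0.627583
  f(a) × f(c) ≥ 0, new interval: [0.500000, 0.990000]
Iteration 2:
  c_2 = (0.500000 + 0.990000)/2 = 0.745000
  f(c_2) = f(0.745000) = 0.180063
  f(a) × f(c) ≥ 0, new interval: [0.745000, 0.990000]
Iteration 3:
  c_3 = (0.745000 + 0.990000)/2 = 0.867500
  f(c_3) = f(0.867500) = -0.105821
  f(a) × f(c) < 0, new interval: [0.745000, 0.867500]

After 3 iteration(s), the approximation is c_3 = 0.867500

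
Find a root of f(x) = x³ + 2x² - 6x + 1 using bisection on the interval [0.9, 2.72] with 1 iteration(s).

f(x) = x³ + 2x² - 6x + 1
Initial interval: [0.9, 2.72]

Iteration 1:
  c_1 = (0.900000 + 2.720000)/2 = 1.810000
  f(c_1) = f(1.810000) = 2.621941
  f(a) × f(c) < 0, new interval: [0.900000, 1.810000]

After 1 iteration(s), the approximation is c_1 = 1.810000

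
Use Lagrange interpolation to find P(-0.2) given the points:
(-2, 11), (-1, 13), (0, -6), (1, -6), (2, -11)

Lagrange interpolation formula:
P(x) = Σ yᵢ × Lᵢ(x)
where Lᵢ(x) = Π_{j≠i} (x - xⱼ)/(xᵢ - xⱼ)

L_0(-0.2) = (-0.2 - (-1))/(-2 - (-1)) × (-0.2 - 0)/(-2 - 0) × (-0.2 - 1)/(-2 - 1) × (-0.2 - 2)/(-2 - 2) = -0.017600
L_1(-0.2) = (-0.2 - (-2))/(-1 - (-2)) × (-0.2 - 0)/(-1 - 0) × (-0.2 - 1)/(-1 - 1) × (-0.2 - 2)/(-1 - 2) = 0.158400
L_2(-0.2) = (-0.2 - (-2))/(0 - (-2)) × (-0.2 - (-1))/(0 - (-1)) × (-0.2 - 1)/(0 - 1) × (-0.2 - 2)/(0 - 2) = 0.950400
L_3(-0.2) = (-0.2 - (-2))/(1 - (-2)) × (-0.2 - (-1))/(1 - (-1)) × (-0.2 - 0)/(1 - 0) × (-0.2 - 2)/(1 - 2) = -0.105600
L_4(-0.2) = (-0.2 - (-2))/(2 - (-2)) × (-0.2 - (-1))/(2 - (-1)) × (-0.2 - 0)/(2 - 0) × (-0.2 - 1)/(2 - 1) = 0.014400

P(-0.2) = 11×L_0(-0.2) + 13×L_1(-0.2) + (-6)×L_2(-0.2) + (-6)×L_3(-0.2) + (-11)×L_4(-0.2)
P(-0.2) = -3.361600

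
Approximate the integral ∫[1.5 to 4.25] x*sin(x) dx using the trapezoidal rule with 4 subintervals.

f(x) = x*sin(x)
a = 1.5, b = 4.25, n = 4
h = (b - a)/n = 0.687500

Trapezoidal rule: (h/2)[f(x₀) + 2f(x₁) + 2f(x₂) + ... + f(xₙ)]

x_0 = 1.5000, f(x_0) = 1.496242, coefficient = 1
x_1 = 2.1875, f(x_1) = 1.784539, coefficient = 2
x_2 = 2.8750, f(x_2) = 0.757407, coefficient = 2
x_3 = 3.5625, f(x_3) = -1.455598, coefficient = 2
x_4 = 4.2500, f(x_4) = -3.803705, coefficient = 1

I ≈ (0.687500/2) × -0.134765 = -0.046325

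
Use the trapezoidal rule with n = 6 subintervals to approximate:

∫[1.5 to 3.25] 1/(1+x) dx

f(x) = 1/(1+x)
a = 1.5, b = 3.25, n = 6
h = (b - a)/n = 0.291667

Trapezoidal rule: (h/2)[f(x₀) + 2f(x₁) + 2f(x₂) + ... + f(xₙ)]

x_0 = 1.5000, f(x_0) = 0.400000, coefficient = 1
x_1 = 1.7917, f(x_1) = 0.358209, coefficient = 2
x_2 = 2.0833, f(x_2) = 0.324324, coefficient = 2
x_3 = 2.3750, f(x_3) = 0.296296, coefficient = 2
x_4 = 2.6667, f(x_4) = 0.272727, coefficient = 2
x_5 = 2.9583, f(x_5) = 0.252632, coefficient = 2
x_6 = 3.2500, f(x_6) = 0.235294, coefficient = 1

I ≈ (0.291667/2) × 3.643671 = 0.531369
Exact value: 0.530628
Error: 0.000740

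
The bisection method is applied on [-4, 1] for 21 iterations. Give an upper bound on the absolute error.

Bisection error bound: |error| ≤ (b-a)/2^n
|error| ≤ (1 - (-4))/2^21 = 5/2^21
|error| ≤ 0.0000023842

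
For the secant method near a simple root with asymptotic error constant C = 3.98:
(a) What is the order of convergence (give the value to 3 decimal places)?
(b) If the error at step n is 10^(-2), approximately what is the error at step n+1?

(a) Secant method has superlinear convergence with order φ = (1+√5)/2 ≈ 1.618.
    This means |e_{n+1}| ≈ C|e_n|^1.618.

(b) With |e_n| = 10^(-2) and C = 3.98:
    |e_{n+1}| ≈ 3.98 × (10^(-2))^1.618 = 3.98 × 10^(-3.24)

(a) ≈ 1.618 (golden ratio); (b) |e_{n+1}| ≈ 2.311e-03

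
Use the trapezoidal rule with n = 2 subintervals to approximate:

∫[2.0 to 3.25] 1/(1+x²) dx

f(x) = 1/(1+x²)
a = 2.0, b = 3.25, n = 2
h = (b - a)/n = 0.625000

Trapezoidal rule: (h/2)[f(x₀) + 2f(x₁) + 2f(x₂) + ... + f(xₙ)]

x_0 = 2.0000, f(x_0) = 0.200000, coefficient = 1
x_1 = 2.6250, f(x_1) = 0.126733, coefficient = 2
x_2 = 3.2500, f(x_2) = 0.086486, coefficient = 1

I ≈ (0.625000/2) × 0.539952 = 0.168735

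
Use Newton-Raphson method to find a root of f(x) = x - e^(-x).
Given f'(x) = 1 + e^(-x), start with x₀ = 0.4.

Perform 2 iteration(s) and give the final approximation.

f(x) = x - e^(-x)
f'(x) = 1 + e^(-x)
x₀ = 0.4

Newton-Raphson formula: x_{n+1} = x_n - f(x_n)/f'(x_n)

Iteration 1:
  f(0.400000) = -0.270320
  f'(0.400000) = 1.670320
  x_1 = 0.400000 - (-0.270320)/1.670320 = 0.561837
Iteration 2:
  f(0.561837) = -0.008323
  f'(0.561837) = 1.570161
  x_2 = 0.561837 - (-0.008323)/1.570161 = 0.567138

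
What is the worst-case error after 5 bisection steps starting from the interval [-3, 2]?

Bisection error bound: |error| ≤ (b-a)/2^n
|error| ≤ (2 - (-3))/2^5 = 5/2^5
|error| ≤ 0.1562500000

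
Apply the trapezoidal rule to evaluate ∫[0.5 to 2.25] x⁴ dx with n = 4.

f(x) = x⁴
a = 0.5, b = 2.25, n = 4
h = (b - a)/n = 0.437500

Trapezoidal rule: (h/2)[f(x₀) + 2f(x₁) + 2f(x₂) + ... + f(xₙ)]

x_0 = 0.5000, f(x_0) = 0.062500, coefficient = 1
x_1 = 0.9375, f(x_1) = 0.772476, coefficient = 2
x_2 = 1.3750, f(x_2) = 3.574463, coefficient = 2
x_3 = 1.8125, f(x_3) = 10.792252, coefficient = 2
x_4 = 2.2500, f(x_4) = 25.628906, coefficient = 1

I ≈ (0.437500/2) × 55.969788 = 12.243391
Exact value: 11.526758
Error: 0.716633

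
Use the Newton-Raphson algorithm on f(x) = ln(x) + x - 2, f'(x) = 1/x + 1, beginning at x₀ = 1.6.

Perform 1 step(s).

f(x) = ln(x) + x - 2
f'(x) = 1/x + 1
x₀ = 1.6

Newton-Raphson formula: x_{n+1} = x_n - f(x_n)/f'(x_n)

Iteration 1:
  f(1.600000) = 0.070004
  f'(1.600000) = 1.625000
  x_1 = 1.600000 - 0.070004/1.625000 = 1.556921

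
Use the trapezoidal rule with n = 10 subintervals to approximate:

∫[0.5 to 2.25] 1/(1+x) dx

f(x) = 1/(1+x)
a = 0.5, b = 2.25, n = 10
h = (b - a)/n = 0.175000

Trapezoidal rule: (h/2)[f(x₀) + 2f(x₁) + 2f(x₂) + ... + f(xₙ)]

x_0 = 0.5000, f(x_0) = 0.666667, coefficient = 1
x_1 = 0.6750, f(x_1) = 0.597015, coefficient = 2
x_2 = 0.8500, f(x_2) = 0.540541, coefficient = 2
x_3 = 1.0250, f(x_3) = 0.493827, coefficient = 2
x_4 = 1.2000, f(x_4) = 0.454545, coefficient = 2
x_5 = 1.3750, f(x_5) = 0.421053, coefficient = 2
x_6 = 1.5500, f(x_6) = 0.392157, coefficient = 2
x_7 = 1.7250, f(x_7) = 0.366972, coefficient = 2
x_8 = 1.9000, f(x_8) = 0.344828, coefficient = 2
x_9 = 2.0750, f(x_9) = 0.325203, coefficient = 2
x_10 = 2.2500, f(x_10) = 0.307692, coefficient = 1

I ≈ (0.175000/2) × 8.846641 = 0.774081
Exact value: 0.773190
Error: 0.000891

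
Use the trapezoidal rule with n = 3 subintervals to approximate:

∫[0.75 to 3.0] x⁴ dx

f(x) = x⁴
a = 0.75, b = 3.0, n = 3
h = (b - a)/n = 0.750000

Trapezoidal rule: (h/2)[f(x₀) + 2f(x₁) + 2f(x₂) + ... + f(xₙ)]

x_0 = 0.7500, f(x_0) = 0.316406, coefficient = 1
x_1 = 1.5000, f(x_1) = 5.062500, coefficient = 2
x_2 = 2.2500, f(x_2) = 25.628906, coefficient = 2
x_3 = 3.0000, f(x_3) = 81.000000, coefficient = 1

I ≈ (0.750000/2) × 142.699219 = 53.512207
Exact value: 48.552539
Error: 4.959668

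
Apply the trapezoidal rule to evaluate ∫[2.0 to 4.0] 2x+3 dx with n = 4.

f(x) = 2x+3
a = 2.0, b = 4.0, n = 4
h = (b - a)/n = 0.500000

Trapezoidal rule: (h/2)[f(x₀) + 2f(x₁) + 2f(x₂) + ... + f(xₙ)]

x_0 = 2.0000, f(x_0) = 7.000000, coefficient = 1
x_1 = 2.5000, f(x_1) = 8.000000, coefficient = 2
x_2 = 3.0000, f(x_2) = 9.000000, coefficient = 2
x_3 = 3.5000, f(x_3) = 10.000000, coefficient = 2
x_4 = 4.0000, f(x_4) = 11.000000, coefficient = 1

I ≈ (0.500000/2) × 72.000000 = 18.000000
Exact value: 18.000000
Error: 0.000000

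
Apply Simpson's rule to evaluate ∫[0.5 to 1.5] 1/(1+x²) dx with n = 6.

f(x) = 1/(1+x²)
a = 0.5, b = 1.5, n = 6
h = (b - a)/n = 0.166667

Simpson's rule: (h/3)[f(x₀) + 4f(x₁) + 2f(x₂) + ... + f(xₙ)]

x_0 = 0.5000, f(x_0) = 0.800000, coefficient = 1
x_1 = 0.6667, f(x_1) = 0.692308, coefficient = 4
x_2 = 0.8333, f(x_2) = 0.590164, coefficient = 2
x_3 = 1.0000, f(x_3) = 0.500000, coefficient = 4
x_4 = 1.1667, f(x_4) = 0.423529, coefficient = 2
x_5 = 1.3333, f(x_5) = 0.360000, coefficient = 4
x_6 = 1.5000, f(x_6) = 0.307692, coefficient = 1

I ≈ (0.166667/3) × 9.344310 = 0.519128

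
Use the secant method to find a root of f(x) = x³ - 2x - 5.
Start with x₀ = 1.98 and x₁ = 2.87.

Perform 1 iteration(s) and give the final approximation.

f(x) = x³ - 2x - 5
x₀ = 1.98, x₁ = 2.87

Secant formula: x_{n+1} = x_n - f(x_n)(x_n - x_{n-1})/(f(x_n) - f(x_{n-1}))

Iteration 1:
  f(1.980000) = -1.197608
  f(2.870000) = 12.899903
  x_2 = 2.870000 - 12.899903×(2.870000 - 1.980000)/(12.899903 - (-1.197608))
       = 2.055607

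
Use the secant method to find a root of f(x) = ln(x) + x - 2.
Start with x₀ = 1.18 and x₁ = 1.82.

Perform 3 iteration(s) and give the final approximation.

f(x) = ln(x) + x - 2
x₀ = 1.18, x₁ = 1.82

Secant formula: x_{n+1} = x_n - f(x_n)(x_n - x_{n-1})/(f(x_n) - f(x_{n-1}))

Iteration 1:
  f(1.180000) = -0.654486
  f(1.820000) = 0.418837
  x_2 = 1.820000 - 0.418837×(1.820000 - 1.180000)/(0.418837 - (-0.654486))
       = 1.570256
Iteration 2:
  f(1.820000) = 0.418837
  f(1.570256) = 0.021495
  x_3 = 1.570256 - 0.021495×(1.570256 - 1.820000)/(0.021495 - 0.418837)
       = 1.556746
Iteration 3:
  f(1.570256) = 0.021495
  f(1.556746) = -0.000657
  x_4 = 1.556746 - (-0.000657)×(1.556746 - 1.570256)/(-0.000657 - 0.021495)
       = 1.557146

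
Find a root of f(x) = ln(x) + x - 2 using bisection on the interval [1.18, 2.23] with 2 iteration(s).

f(x) = ln(x) + x - 2
Initial interval: [1.18, 2.23]

Iteration 1:
  c_1 = (1.180000 + 2.230000)/2 = 1.705000
  f(c_1) = f(1.705000) = 0.238565
  f(a) × f(c) < 0, new interval: [1.180000, 1.705000]
Iteration 2:
  c_2 = (1.180000 + 1.705000)/2 = 1.442500
  f(c_2) = f(1.442500) = -0.191122
  f(a) × f(c) ≥ 0, new interval: [1.442500, 1.705000]

After 2 iteration(s), the approximation is c_2 = 1.442500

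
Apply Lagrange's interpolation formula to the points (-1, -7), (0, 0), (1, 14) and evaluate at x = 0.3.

Lagrange interpolation formula:
P(x) = Σ yᵢ × Lᵢ(x)
where Lᵢ(x) = Π_{j≠i} (x - xⱼ)/(xᵢ - xⱼ)

L_0(0.3) = (0.3 - 0)/(-1 - 0) × (0.3 - 1)/(-1 - 1) = -0.105000
L_1(0.3) = (0.3 - (-1))/(0 - (-1)) × (0.3 - 1)/(0 - 1) = 0.910000
L_2(0.3) = (0.3 - (-1))/(1 - (-1)) × (0.3 - 0)/(1 - 0) = 0.195000

P(0.3) = (-7)×L_0(0.3) + 0×L_1(0.3) + 14×L_2(0.3)
P(0.3) = 3.465000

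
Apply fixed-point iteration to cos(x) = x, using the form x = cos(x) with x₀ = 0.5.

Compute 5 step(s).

Equation: cos(x) = x
Fixed-point form: x = cos(x)
x₀ = 0.5

x_1 = g(0.500000) = 0.877583
x_2 = g(0.877583) = 0.639012
x_3 = g(0.639012) = 0.802685
x_4 = g(0.802685) = 0.694778
x_5 = g(0.694778) = 0.768196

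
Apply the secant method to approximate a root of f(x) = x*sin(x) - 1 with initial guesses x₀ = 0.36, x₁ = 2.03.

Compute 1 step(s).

f(x) = x*sin(x) - 1
x₀ = 0.36, x₁ = 2.03

Secant formula: x_{n+1} = x_n - f(x_n)(x_n - x_{n-1})/(f(x_n) - f(x_{n-1}))

Iteration 1:
  f(0.360000) = -0.873181
  f(2.030000) = 0.819704
  x_2 = 2.030000 - 0.819704×(2.030000 - 0.360000)/(0.819704 - (-0.873181))
       = 1.221377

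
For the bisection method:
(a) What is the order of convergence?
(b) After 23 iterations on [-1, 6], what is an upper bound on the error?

(a) Bisection has linear (order 1) convergence; the error is halved each step.

(b) Error bound = (b-a)/2^n = (6 - (-1))/2^{23}
    = 7/2^{23}

(a) 1 (linear); (b) error ≤ 8.34e-07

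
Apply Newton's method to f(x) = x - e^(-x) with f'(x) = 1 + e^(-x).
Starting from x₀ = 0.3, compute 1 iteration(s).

f(x) = x - e^(-x)
f'(x) = 1 + e^(-x)
x₀ = 0.3

Newton-Raphson formula: x_{n+1} = x_n - f(x_n)/f'(x_n)

Iteration 1:
  f(0.300000) = -0.440818
  f'(0.300000) = 1.740818
  x_1 = 0.300000 - (-0.440818)/1.740818 = 0.553225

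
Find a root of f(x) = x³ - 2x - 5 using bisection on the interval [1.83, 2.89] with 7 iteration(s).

f(x) = x³ - 2x - 5
Initial interval: [1.83, 2.89]

Iteration 1:
  c_1 = (1.830000 + 2.890000)/2 = 2.360000
  f(c_1) = f(2.360000) = 3.424256
  f(a) × f(c) < 0, new interval: [1.830000, 2.360000]
Iteration 2:
  c_2 = (1.830000 + 2.360000)/2 = 2.095000
  f(c_2) = f(2.095000) = 0.005007
  f(a) × f(c) < 0, new interval: [1.830000, 2.095000]
Iteration 3:
  c_3 = (1.830000 + 2.095000)/2 = 1.962500
  f(c_3) = f(1.962500) = -1.366615
  f(a) × f(c) ≥ 0, new interval: [1.962500, 2.095000]
Iteration 4:
  c_4 = (1.962500 + 2.095000)/2 = 2.028750
  f(c_4) = f(2.028750) = -0.707517
  f(a) × f(c) ≥ 0, new interval: [2.028750, 2.095000]
Iteration 5:
  c_5 = (2.028750 + 2.095000)/2 = 2.061875
  f(c_5) = f(2.061875) = -0.358042
  f(a) × f(c) ≥ 0, new interval: [2.061875, 2.095000]
Iteration 6:
  c_6 = (2.061875 + 2.095000)/2 = 2.078438
  f(c_6) = f(2.078438) = -0.178228
  f(a) × f(c) ≥ 0, new interval: [2.078438, 2.095000]
Iteration 7:
  c_7 = (2.078438 + 2.095000)/2 = 2.086719
  f(c_7) = f(2.086719) = -0.087040
  f(a) × f(c) ≥ 0, new interval: [2.086719, 2.095000]

After 7 iteration(s), the approximation is c_7 = 2.086719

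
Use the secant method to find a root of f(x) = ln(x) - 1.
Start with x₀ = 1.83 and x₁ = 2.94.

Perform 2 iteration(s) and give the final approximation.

f(x) = ln(x) - 1
x₀ = 1.83, x₁ = 2.94

Secant formula: x_{n+1} = x_n - f(x_n)(x_n - x_{n-1})/(f(x_n) - f(x_{n-1}))

Iteration 1:
  f(1.830000) = -0.395684
  f(2.940000) = 0.078410
  x_2 = 2.940000 - 0.078410×(2.940000 - 1.830000)/(0.078410 - (-0.395684))
       = 2.756419
Iteration 2:
  f(2.940000) = 0.078410
  f(2.756419) = 0.013932
  x_3 = 2.756419 - 0.013932×(2.756419 - 2.940000)/(0.013932 - 0.078410)
       = 2.716750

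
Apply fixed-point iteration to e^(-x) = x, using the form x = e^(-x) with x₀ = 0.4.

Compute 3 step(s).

Equation: e^(-x) = x
Fixed-point form: x = e^(-x)
x₀ = 0.4

x_1 = g(0.400000) = 0.670320
x_2 = g(0.670320) = 0.511545
x_3 = g(0.511545) = 0.599569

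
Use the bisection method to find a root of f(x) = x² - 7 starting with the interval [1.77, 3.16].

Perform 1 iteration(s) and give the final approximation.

f(x) = x² - 7
Initial interval: [1.77, 3.16]

Iteration 1:
  c_1 = (1.770000 + 3.160000)/2 = 2.465000
  f(c_1) = f(2.465000) = -0.923775
  f(a) × f(c) ≥ 0, new interval: [2.465000, 3.160000]

After 1 iteration(s), the approximation is c_1 = 2.465000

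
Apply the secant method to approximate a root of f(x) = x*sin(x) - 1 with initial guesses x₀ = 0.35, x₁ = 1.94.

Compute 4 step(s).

f(x) = x*sin(x) - 1
x₀ = 0.35, x₁ = 1.94

Secant formula: x_{n+1} = x_n - f(x_n)(x_n - x_{n-1})/(f(x_n) - f(x_{n-1}))

Iteration 1:
  f(0.350000) = -0.879986
  f(1.940000) = 0.809273
  x_2 = 1.940000 - 0.809273×(1.940000 - 0.350000)/(0.809273 - (-0.879986))
       = 1.178279
Iteration 2:
  f(1.940000) = 0.809273
  f(1.178279) = 0.088670
  x_3 = 1.178279 - 0.088670×(1.178279 - 1.940000)/(0.088670 - 0.809273)
       = 1.084550
Iteration 3:
  f(1.178279) = 0.088670
  f(1.084550) = -0.041157
  x_4 = 1.084550 - (-0.041157)×(1.084550 - 1.178279)/(-0.041157 - 0.088670)
       = 1.114263
Iteration 4:
  f(1.084550) = -0.041157
  f(1.114263) = 0.000147
  x_5 = 1.114263 - 0.000147×(1.114263 - 1.084550)/(0.000147 - (-0.041157))
       = 1.114157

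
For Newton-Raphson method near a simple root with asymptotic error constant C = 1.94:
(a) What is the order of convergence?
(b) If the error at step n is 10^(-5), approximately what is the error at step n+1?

(a) Newton-Raphson has quadratic (order 2) convergence near simple roots.
    This means |e_{n+1}| ≈ C|e_n|².

(b) With |e_n| = 10^(-5) and C = 1.94:
    |e_{n+1}| ≈ 1.94 × (10^(-5))² = 1.94 × 10^(-10)

(a) 2 (quadratic); (b) |e_{n+1}| ≈ 1.940e-10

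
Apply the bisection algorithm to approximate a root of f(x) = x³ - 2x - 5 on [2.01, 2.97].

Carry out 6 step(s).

f(x) = x³ - 2x - 5
Initial interval: [2.01, 2.97]

Iteration 1:
  c_1 = (2.010000 + 2.970000)/2 = 2.490000
  f(c_1) = f(2.490000) = 5.458249
  f(a) × f(c) < 0, new interval: [2.010000, 2.490000]
Iteration 2:
  c_2 = (2.010000 + 2.490000)/2 = 2.250000
  f(c_2) = f(2.250000) = 1.890625
  f(a) × f(c) < 0, new interval: [2.010000, 2.250000]
Iteration 3:
  c_3 = (2.010000 + 2.250000)/2 = 2.130000
  f(c_3) = f(2.130000) = 0.403597
  f(a) × f(c) < 0, new interval: [2.010000, 2.130000]
Iteration 4:
  c_4 = (2.010000 + 2.130000)/2 = 2.070000
  f(c_4) = f(2.070000) = -0.270257
  f(a) × f(c) ≥ 0, new interval: [2.070000, 2.130000]
Iteration 5:
  c_5 = (2.070000 + 2.130000)/2 = 2.100000
  f(c_5) = f(2.100000) = 0.061000
  f(a) × f(c) < 0, new interval: [2.070000, 2.100000]
Iteration 6:
  c_6 = (2.070000 + 2.100000)/2 = 2.085000
  f(c_6) = f(2.085000) = -0.106036
  f(a) × f(c) ≥ 0, new interval: [2.085000, 2.100000]

After 6 iteration(s), the approximation is c_6 = 2.085000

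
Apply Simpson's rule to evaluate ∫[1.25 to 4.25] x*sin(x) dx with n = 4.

f(x) = x*sin(x)
a = 1.25, b = 4.25, n = 4
h = (b - a)/n = 0.750000

Simpson's rule: (h/3)[f(x₀) + 4f(x₁) + 2f(x₂) + ... + f(xₙ)]

x_0 = 1.2500, f(x_0) = 1.186231, coefficient = 1
x_1 = 2.0000, f(x_1) = 1.818595, coefficient = 4
x_2 = 2.7500, f(x_2) = 1.049568, coefficient = 2
x_3 = 3.5000, f(x_3) = -1.227741, coefficient = 4
x_4 = 4.2500, f(x_4) = -3.803705, coefficient = 1

I ≈ (0.750000/3) × 1.845076 = 0.461269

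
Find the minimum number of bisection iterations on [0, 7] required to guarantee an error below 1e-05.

We need (b-a)/2^n ≤ 1e-05
(7 - 0)/2^n ≤ 1e-05
7/2^n ≤ 1e-05
2^n ≥ 700000
n ≥ log₂(700000) = 19.42
n ≥ 20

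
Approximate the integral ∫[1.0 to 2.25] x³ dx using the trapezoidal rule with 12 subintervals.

f(x) = x³
a = 1.0, b = 2.25, n = 12
h = (b - a)/n = 0.104167

Trapezoidal rule: (h/2)[f(x₀) + 2f(x₁) + 2f(x₂) + ... + f(xₙ)]

x_0 = 1.0000, f(x_0) = 1.000000, coefficient = 1
x_1 = 1.1042, f(x_1) = 1.346182, coefficient = 2
x_2 = 1.2083, f(x_2) = 1.764251, coefficient = 2
x_3 = 1.3125, f(x_3) = 2.260986, coefficient = 2
x_4 = 1.4167, f(x_4) = 2.843171, coefficient = 2
x_5 = 1.5208, f(x_5) = 3.517587, coefficient = 2
x_6 = 1.6250, f(x_6) = 4.291016, coefficient = 2
x_7 = 1.7292, f(x_7) = 5.170238, coefficient = 2
x_8 = 1.8333, f(x_8) = 6.162037, coefficient = 2
x_9 = 1.9375, f(x_9) = 7.273193, coefficient = 2
x_10 = 2.0417, f(x_10) = 8.510489, coefficient = 2
x_11 = 2.1458, f(x_11) = 9.880706, coefficient = 2
x_12 = 2.2500, f(x_12) = 11.390625, coefficient = 1

I ≈ (0.104167/2) × 118.430339 = 6.168247
Exact value: 6.157227
Error: 0.011020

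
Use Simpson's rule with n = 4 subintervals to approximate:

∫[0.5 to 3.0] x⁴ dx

f(x) = x⁴
a = 0.5, b = 3.0, n = 4
h = (b - a)/n = 0.625000

Simpson's rule: (h/3)[f(x₀) + 4f(x₁) + 2f(x₂) + ... + f(xₙ)]

x_0 = 0.5000, f(x_0) = 0.062500, coefficient = 1
x_1 = 1.1250, f(x_1) = 1.601807, coefficient = 4
x_2 = 1.7500, f(x_2) = 9.378906, coefficient = 2
x_3 = 2.3750, f(x_3) = 31.816650, coefficient = 4
x_4 = 3.0000, f(x_4) = 81.000000, coefficient = 1

I ≈ (0.625000/3) × 233.494141 = 48.644613
Exact value: 48.593750
Error: 0.050863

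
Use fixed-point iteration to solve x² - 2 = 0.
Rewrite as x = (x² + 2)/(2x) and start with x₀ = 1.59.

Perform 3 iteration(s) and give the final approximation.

Equation: x² - 2 = 0
Fixed-point form: x = (x² + 2)/(2x)
x₀ = 1.59

x_1 = g(1.590000) = 1.423931
x_2 = g(1.423931) = 1.414247
x_3 = g(1.414247) = 1.414214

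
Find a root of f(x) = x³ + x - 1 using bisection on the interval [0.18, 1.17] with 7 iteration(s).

f(x) = x³ + x - 1
Initial interval: [0.18, 1.17]

Iteration 1:
  c_1 = (0.180000 + 1.170000)/2 = 0.675000
  f(c_1) = f(0.675000) = -0.017453
  f(a) × f(c) ≥ 0, new interval: [0.675000, 1.170000]
Iteration 2:
  c_2 = (0.675000 + 1.170000)/2 = 0.922500
  f(c_2) = f(0.922500) = 0.707553
  f(a) × f(c) < 0, new interval: [0.675000, 0.922500]
Iteration 3:
  c_3 = (0.675000 + 0.922500)/2 = 0.798750
  f(c_3) = f(0.798750) = 0.308354
  f(a) × f(c) < 0, new interval: [0.675000, 0.798750]
Iteration 4:
  c_4 = (0.675000 + 0.798750)/2 = 0.736875
  f(c_4) = f(0.736875) = 0.136987
  f(a) × f(c) < 0, new interval: [0.675000, 0.736875]
Iteration 5:
  c_5 = (0.675000 + 0.736875)/2 = 0.705937
  f(c_5) = f(0.705937) = 0.057740
  f(a) × f(c) < 0, new interval: [0.675000, 0.705937]
Iteration 6:
  c_6 = (0.675000 + 0.705937)/2 = 0.690469
  f(c_6) = f(0.690469) = 0.019648
  f(a) × f(c) < 0, new interval: [0.675000, 0.690469]
Iteration 7:
  c_7 = (0.675000 + 0.690469)/2 = 0.682734
  f(c_7) = f(0.682734) = 0.000975
  f(a) × f(c) < 0, new interval: [0.675000, 0.682734]

After 7 iteration(s), the approximation is c_7 = 0.682734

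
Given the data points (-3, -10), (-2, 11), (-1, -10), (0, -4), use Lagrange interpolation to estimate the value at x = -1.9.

Lagrange interpolation formula:
P(x) = Σ yᵢ × Lᵢ(x)
where Lᵢ(x) = Π_{j≠i} (x - xⱼ)/(xᵢ - xⱼ)

L_0(-1.9) = (-1.9 - (-2))/(-3 - (-2)) × (-1.9 - (-1))/(-3 - (-1)) × (-1.9 - 0)/(-3 - 0) = -0.028500
L_1(-1.9) = (-1.9 - (-3))/(-2 - (-3)) × (-1.9 - (-1))/(-2 - (-1)) × (-1.9 - 0)/(-2 - 0) = 0.940500
L_2(-1.9) = (-1.9 - (-3))/(-1 - (-3)) × (-1.9 - (-2))/(-1 - (-2)) × (-1.9 - 0)/(-1 - 0) = 0.104500
L_3(-1.9) = (-1.9 - (-3))/(0 - (-3)) × (-1.9 - (-2))/(0 - (-2)) × (-1.9 - (-1))/(0 - (-1)) = -0.016500

P(-1.9) = (-10)×L_0(-1.9) + 11×L_1(-1.9) + (-10)×L_2(-1.9) + (-4)×L_3(-1.9)
P(-1.9) = 9.651500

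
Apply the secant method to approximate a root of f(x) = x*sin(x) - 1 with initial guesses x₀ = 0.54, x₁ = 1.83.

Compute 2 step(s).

f(x) = x*sin(x) - 1
x₀ = 0.54, x₁ = 1.83

Secant formula: x_{n+1} = x_n - f(x_n)(x_n - x_{n-1})/(f(x_n) - f(x_{n-1}))

Iteration 1:
  f(0.540000) = -0.722367
  f(1.830000) = 0.768868
  x_2 = 1.830000 - 0.768868×(1.830000 - 0.540000)/(0.768868 - (-0.722367))
       = 1.164887
Iteration 2:
  f(1.830000) = 0.768868
  f(1.164887) = 0.070233
  x_3 = 1.164887 - 0.070233×(1.164887 - 1.830000)/(0.070233 - 0.768868)
       = 1.098024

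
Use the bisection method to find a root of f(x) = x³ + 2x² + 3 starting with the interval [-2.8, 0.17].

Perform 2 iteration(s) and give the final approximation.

f(x) = x³ + 2x² + 3
Initial interval: [-2.8, 0.17]

Iteration 1:
  c_1 = (-2.800000 + 0.170000)/2 = -1.315000
  f(c_1) = f(-1.315000) = 4.184519
  f(a) × f(c) < 0, new interval: [-2.800000, -1.315000]
Iteration 2:
  c_2 = (-2.800000 + (-1.315000))/2 = -2.057500
  f(c_2) = f(-2.057500) = 2.756585
  f(a) × f(c) < 0, new interval: [-2.800000, -2.057500]

After 2 iteration(s), the approximation is c_2 = -2.057500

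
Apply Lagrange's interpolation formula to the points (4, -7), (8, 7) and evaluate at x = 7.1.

Lagrange interpolation formula:
P(x) = Σ yᵢ × Lᵢ(x)
where Lᵢ(x) = Π_{j≠i} (x - xⱼ)/(xᵢ - xⱼ)

L_0(7.1) = (7.1 - 8)/(4 - 8) = 0.225000
L_1(7.1) = (7.1 - 4)/(8 - 4) = 0.775000

P(7.1) = (-7)×L_0(7.1) + 7×L_1(7.1)
P(7.1) = 3.850000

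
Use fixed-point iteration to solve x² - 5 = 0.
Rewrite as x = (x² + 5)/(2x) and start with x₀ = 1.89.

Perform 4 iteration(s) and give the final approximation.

Equation: x² - 5 = 0
Fixed-point form: x = (x² + 5)/(2x)
x₀ = 1.89

x_1 = g(1.890000) = 2.267751
x_2 = g(2.267751) = 2.236289
x_3 = g(2.236289) = 2.236068
x_4 = g(2.236068) = 2.236068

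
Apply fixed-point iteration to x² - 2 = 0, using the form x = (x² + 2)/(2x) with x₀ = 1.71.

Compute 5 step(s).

Equation: x² - 2 = 0
Fixed-point form: x = (x² + 2)/(2x)
x₀ = 1.71

x_1 = g(1.710000) = 1.439795
x_2 = g(1.439795) = 1.414441
x_3 = g(1.414441) = 1.414214
x_4 = g(1.414214) = 1.414214
x_5 = g(1.414214) = 1.414214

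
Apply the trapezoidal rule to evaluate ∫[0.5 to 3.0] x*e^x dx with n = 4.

f(x) = x*e^x
a = 0.5, b = 3.0, n = 4
h = (b - a)/n = 0.625000

Trapezoidal rule: (h/2)[f(x₀) + 2f(x₁) + 2f(x₂) + ... + f(xₙ)]

x_0 = 0.5000, f(x_0) = 0.824361, coefficient = 1
x_1 = 1.1250, f(x_1) = 3.465244, coefficient = 2
x_2 = 1.7500, f(x_2) = 10.070555, coefficient = 2
x_3 = 2.3750, f(x_3) = 25.533656, coefficient = 2
x_4 = 3.0000, f(x_4) = 60.256611, coefficient = 1

I ≈ (0.625000/2) × 139.219881 = 43.506213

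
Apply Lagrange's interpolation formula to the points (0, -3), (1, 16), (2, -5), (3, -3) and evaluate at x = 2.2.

Lagrange interpolation formula:
P(x) = Σ yᵢ × Lᵢ(x)
where Lᵢ(x) = Π_{j≠i} (x - xⱼ)/(xᵢ - xⱼ)

L_0(2.2) = (2.2 - 1)/(0 - 1) × (2.2 - 2)/(0 - 2) × (2.2 - 3)/(0 - 3) = 0.032000
L_1(2.2) = (2.2 - 0)/(1 - 0) × (2.2 - 2)/(1 - 2) × (2.2 - 3)/(1 - 3) = -0.176000
L_2(2.2) = (2.2 - 0)/(2 - 0) × (2.2 - 1)/(2 - 1) × (2.2 - 3)/(2 - 3) = 1.056000
L_3(2.2) = (2.2 - 0)/(3 - 0) × (2.2 - 1)/(3 - 1) × (2.2 - 2)/(3 - 2) = 0.088000

P(2.2) = (-3)×L_0(2.2) + 16×L_1(2.2) + (-5)×L_2(2.2) + (-3)×L_3(2.2)
P(2.2) = -8.456000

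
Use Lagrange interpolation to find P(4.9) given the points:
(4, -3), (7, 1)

Lagrange interpolation formula:
P(x) = Σ yᵢ × Lᵢ(x)
where Lᵢ(x) = Π_{j≠i} (x - xⱼ)/(xᵢ - xⱼ)

L_0(4.9) = (4.9 - 7)/(4 - 7) = 0.700000
L_1(4.9) = (4.9 - 4)/(7 - 4) = 0.300000

P(4.9) = (-3)×L_0(4.9) + 1×L_1(4.9)
P(4.9) = -1.800000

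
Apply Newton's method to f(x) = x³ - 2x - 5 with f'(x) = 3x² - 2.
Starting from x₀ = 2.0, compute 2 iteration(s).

f(x) = x³ - 2x - 5
f'(x) = 3x² - 2
x₀ = 2.0

Newton-Raphson formula: x_{n+1} = x_n - f(x_n)/f'(x_n)

Iteration 1:
  f(2.000000) = -1.000000
  f'(2.000000) = 10.000000
  x_1 = 2.000000 - (-1.000000)/10.000000 = 2.100000
Iteration 2:
  f(2.100000) = 0.061000
  f'(2.100000) = 11.230000
  x_2 = 2.100000 - 0.061000/11.230000 = 2.094568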